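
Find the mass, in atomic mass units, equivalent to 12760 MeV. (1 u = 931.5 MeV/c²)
m = E/c² = 13.7 u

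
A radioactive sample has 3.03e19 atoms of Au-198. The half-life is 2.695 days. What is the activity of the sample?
A = λN = 7.793e18 decays/day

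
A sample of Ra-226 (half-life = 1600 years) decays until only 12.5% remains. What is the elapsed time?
t = t½ × log₂(N₀/N) = 4800 years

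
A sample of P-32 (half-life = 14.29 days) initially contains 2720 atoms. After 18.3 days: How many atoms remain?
N = N₀(1/2)^(t/t½) = 1120 atoms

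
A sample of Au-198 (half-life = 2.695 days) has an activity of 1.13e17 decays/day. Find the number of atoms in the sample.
N = A/λ = 4.394e17 atoms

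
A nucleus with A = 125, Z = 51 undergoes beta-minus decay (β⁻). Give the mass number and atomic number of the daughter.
Daughter: A = 125, Z = 52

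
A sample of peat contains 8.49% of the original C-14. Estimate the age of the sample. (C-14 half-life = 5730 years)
Age = t½ × log₂(1/ratio) = 20390 years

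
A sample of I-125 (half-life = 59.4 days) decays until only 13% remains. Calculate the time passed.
t = t½ × log₂(N₀/N) = 174.8 days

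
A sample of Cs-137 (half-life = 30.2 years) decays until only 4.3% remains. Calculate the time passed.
t = t½ × log₂(N₀/N) = 137.1 years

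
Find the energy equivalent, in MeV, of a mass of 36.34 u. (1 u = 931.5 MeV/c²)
E = mc² = 33850 MeV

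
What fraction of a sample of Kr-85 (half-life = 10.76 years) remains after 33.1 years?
N/N₀ = (1/2)^(t/t½) = 0.1186 = 11.9%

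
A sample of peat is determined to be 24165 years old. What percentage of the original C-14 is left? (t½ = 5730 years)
N/N₀ = (1/2)^(t/t½) = 0.05376 = 5.38%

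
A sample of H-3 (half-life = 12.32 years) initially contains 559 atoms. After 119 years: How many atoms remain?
N = N₀(1/2)^(t/t½) = 0.6914 atoms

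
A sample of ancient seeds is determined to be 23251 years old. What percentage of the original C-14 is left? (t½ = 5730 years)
N/N₀ = (1/2)^(t/t½) = 0.06005 = 6%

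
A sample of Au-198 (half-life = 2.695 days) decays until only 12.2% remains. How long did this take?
t = t½ × log₂(N₀/N) = 8.179 days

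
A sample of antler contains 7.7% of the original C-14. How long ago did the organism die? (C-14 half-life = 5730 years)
Age = t½ × log₂(1/ratio) = 21200 years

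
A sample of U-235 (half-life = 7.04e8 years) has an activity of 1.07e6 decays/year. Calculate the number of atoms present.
N = A/λ = 1.087e15 atoms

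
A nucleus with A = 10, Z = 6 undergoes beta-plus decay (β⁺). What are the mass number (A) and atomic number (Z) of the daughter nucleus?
Daughter: A = 10, Z = 5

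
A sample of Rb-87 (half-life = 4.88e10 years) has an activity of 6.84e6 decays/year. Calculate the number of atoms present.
N = A/λ = 4.816e17 atoms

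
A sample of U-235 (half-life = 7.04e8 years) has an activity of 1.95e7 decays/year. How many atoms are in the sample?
N = A/λ = 1.981e16 atoms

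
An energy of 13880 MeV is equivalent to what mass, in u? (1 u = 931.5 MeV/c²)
m = E/c² = 14.9 u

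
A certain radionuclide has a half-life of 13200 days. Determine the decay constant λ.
λ = ln(2)/t½ = 5.251e-5 day⁻¹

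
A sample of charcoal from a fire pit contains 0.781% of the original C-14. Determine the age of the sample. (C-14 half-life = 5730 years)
Age = t½ × log₂(1/ratio) = 40110 years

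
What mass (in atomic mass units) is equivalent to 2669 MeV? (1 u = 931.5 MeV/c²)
m = E/c² = 2.865 u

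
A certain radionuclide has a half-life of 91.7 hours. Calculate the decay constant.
λ = ln(2)/t½ = 0.007559 hour⁻¹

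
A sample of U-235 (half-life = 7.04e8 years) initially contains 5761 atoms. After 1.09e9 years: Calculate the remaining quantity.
N = N₀(1/2)^(t/t½) = 1970 atoms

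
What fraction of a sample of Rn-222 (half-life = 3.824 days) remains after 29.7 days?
N/N₀ = (1/2)^(t/t½) = 0.004592 = 0.459%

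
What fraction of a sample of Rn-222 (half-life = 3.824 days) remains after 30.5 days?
N/N₀ = (1/2)^(t/t½) = 0.003972 = 0.397%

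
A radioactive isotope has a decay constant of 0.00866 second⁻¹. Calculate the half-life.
t½ = ln(2)/λ = 80.04 seconds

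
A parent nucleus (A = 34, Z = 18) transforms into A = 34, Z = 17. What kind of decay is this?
ΔA = 0, ΔZ = -1 ⇒ beta-plus decay (β⁺) or electron capture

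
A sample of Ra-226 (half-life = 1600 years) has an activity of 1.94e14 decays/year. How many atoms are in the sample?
N = A/λ = 4.478e17 atoms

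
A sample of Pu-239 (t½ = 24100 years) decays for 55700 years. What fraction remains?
N/N₀ = (1/2)^(t/t½) = 0.2015 = 20.1%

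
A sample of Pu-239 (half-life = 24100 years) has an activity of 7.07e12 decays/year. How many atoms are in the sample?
N = A/λ = 2.458e17 atoms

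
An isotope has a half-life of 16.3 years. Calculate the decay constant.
λ = ln(2)/t½ = 0.04252 year⁻¹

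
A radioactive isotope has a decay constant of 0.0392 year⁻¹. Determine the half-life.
t½ = ln(2)/λ = 17.68 years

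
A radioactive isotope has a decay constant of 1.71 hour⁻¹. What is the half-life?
t½ = ln(2)/λ = 0.4053 hours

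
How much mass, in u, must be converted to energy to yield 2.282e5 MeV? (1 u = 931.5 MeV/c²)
m = E/c² = 245 u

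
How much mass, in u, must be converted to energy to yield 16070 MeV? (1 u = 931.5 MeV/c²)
m = E/c² = 17.25 u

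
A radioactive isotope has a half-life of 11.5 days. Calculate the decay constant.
λ = ln(2)/t½ = 0.06027 day⁻¹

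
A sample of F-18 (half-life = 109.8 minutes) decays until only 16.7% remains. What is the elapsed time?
t = t½ × log₂(N₀/N) = 283.5 minutes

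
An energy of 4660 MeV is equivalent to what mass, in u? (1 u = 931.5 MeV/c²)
m = E/c² = 5.003 u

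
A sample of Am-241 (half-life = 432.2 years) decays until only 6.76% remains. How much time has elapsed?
t = t½ × log₂(N₀/N) = 1680 years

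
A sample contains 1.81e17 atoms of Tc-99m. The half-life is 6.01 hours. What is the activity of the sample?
A = λN = 2.088e16 decays/hour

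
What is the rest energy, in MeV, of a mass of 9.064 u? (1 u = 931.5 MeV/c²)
E = mc² = 8443 MeV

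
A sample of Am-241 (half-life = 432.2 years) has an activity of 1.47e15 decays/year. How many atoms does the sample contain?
N = A/λ = 9.166e17 atoms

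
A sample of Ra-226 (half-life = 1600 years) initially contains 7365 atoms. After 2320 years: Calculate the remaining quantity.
N = N₀(1/2)^(t/t½) = 2696 atoms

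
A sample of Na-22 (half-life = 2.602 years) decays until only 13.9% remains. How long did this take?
t = t½ × log₂(N₀/N) = 7.407 years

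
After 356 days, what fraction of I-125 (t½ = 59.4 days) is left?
N/N₀ = (1/2)^(t/t½) = 0.0157 = 1.57%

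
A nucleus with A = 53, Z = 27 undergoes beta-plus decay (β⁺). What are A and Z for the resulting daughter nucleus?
Daughter: A = 53, Z = 26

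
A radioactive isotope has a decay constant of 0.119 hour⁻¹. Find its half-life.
t½ = ln(2)/λ = 5.825 hours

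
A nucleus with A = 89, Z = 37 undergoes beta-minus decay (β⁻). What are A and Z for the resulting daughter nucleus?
Daughter: A = 89, Z = 38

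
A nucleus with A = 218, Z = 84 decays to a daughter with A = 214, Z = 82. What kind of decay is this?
ΔA = -4, ΔZ = -2 ⇒ alpha decay (α)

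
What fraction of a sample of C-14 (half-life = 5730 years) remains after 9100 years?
N/N₀ = (1/2)^(t/t½) = 0.3326 = 33.3%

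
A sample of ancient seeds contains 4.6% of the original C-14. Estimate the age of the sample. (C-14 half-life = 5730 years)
Age = t½ × log₂(1/ratio) = 25450 years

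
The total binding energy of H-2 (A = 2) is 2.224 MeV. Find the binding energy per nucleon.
B.E./A = 2.224/2 = 1.112 MeV/nucleon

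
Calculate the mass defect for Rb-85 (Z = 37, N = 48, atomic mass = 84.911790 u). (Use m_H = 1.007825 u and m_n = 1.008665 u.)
Δm = Z·m_H + N·m_n − M = 0.7937 u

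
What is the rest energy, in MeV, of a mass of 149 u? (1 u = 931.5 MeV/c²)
E = mc² = 1.388e5 MeV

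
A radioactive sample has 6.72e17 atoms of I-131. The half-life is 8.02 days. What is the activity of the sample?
A = λN = 5.808e16 decays/day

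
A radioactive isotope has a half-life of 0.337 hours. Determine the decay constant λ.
λ = ln(2)/t½ = 2.057 hour⁻¹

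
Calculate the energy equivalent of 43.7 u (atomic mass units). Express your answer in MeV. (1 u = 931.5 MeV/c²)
E = mc² = 40710 MeV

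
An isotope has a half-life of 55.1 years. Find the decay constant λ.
λ = ln(2)/t½ = 0.01258 year⁻¹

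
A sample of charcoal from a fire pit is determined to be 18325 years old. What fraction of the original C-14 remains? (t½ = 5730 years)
N/N₀ = (1/2)^(t/t½) = 0.109 = 10.9%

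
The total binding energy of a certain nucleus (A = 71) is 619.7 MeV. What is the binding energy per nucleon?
B.E./A = 619.7/71 = 8.728 MeV/nucleon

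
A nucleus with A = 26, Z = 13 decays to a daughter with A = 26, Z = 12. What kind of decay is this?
ΔA = 0, ΔZ = -1 ⇒ beta-plus decay (β⁺) or electron capture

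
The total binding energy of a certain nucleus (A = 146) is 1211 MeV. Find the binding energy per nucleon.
B.E./A = 1211/146 = 8.295 MeV/nucleon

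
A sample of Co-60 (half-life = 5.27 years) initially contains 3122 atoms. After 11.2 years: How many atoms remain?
N = N₀(1/2)^(t/t½) = 715.6 atoms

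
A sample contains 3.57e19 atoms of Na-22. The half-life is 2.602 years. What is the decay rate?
A = λN = 9.51e18 decays/year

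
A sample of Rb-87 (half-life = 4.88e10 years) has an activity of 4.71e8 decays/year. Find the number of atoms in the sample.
N = A/λ = 3.316e19 atoms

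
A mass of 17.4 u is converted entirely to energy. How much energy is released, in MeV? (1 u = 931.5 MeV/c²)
E = mc² = 16210 MeV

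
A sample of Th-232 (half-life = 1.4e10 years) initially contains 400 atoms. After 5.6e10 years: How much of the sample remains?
N = N₀(1/2)^(t/t½) = 25 atoms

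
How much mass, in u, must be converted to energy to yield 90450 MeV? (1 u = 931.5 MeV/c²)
m = E/c² = 97.1 u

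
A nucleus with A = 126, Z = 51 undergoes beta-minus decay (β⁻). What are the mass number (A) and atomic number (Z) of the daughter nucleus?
Daughter: A = 126, Z = 52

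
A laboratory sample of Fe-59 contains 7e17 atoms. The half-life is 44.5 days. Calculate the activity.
A = λN = 1.09e16 decays/day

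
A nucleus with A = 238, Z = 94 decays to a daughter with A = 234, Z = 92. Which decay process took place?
ΔA = -4, ΔZ = -2 ⇒ alpha decay (α)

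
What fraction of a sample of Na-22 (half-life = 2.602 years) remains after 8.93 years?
N/N₀ = (1/2)^(t/t½) = 0.09266 = 9.27%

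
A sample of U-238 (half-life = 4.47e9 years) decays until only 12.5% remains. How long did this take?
t = t½ × log₂(N₀/N) = 1.341e10 years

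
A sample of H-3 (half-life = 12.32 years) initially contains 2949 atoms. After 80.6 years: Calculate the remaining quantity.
N = N₀(1/2)^(t/t½) = 31.64 atoms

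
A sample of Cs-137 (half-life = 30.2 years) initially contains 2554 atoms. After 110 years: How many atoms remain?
N = N₀(1/2)^(t/t½) = 204.5 atoms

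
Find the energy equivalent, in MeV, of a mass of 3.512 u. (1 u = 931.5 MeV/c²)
E = mc² = 3271 MeV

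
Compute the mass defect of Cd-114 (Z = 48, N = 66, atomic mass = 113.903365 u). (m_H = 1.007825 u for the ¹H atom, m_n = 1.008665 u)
Δm = Z·m_H + N·m_n − M = 1.044 u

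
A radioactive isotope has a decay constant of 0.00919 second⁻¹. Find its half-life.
t½ = ln(2)/λ = 75.42 seconds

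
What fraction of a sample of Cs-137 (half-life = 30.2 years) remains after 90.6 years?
N/N₀ = (1/2)^(t/t½) = 0.125 = 12.5%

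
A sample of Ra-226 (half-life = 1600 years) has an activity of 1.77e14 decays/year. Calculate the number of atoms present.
N = A/λ = 4.086e17 atoms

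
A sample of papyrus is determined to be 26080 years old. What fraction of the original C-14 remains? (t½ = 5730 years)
N/N₀ = (1/2)^(t/t½) = 0.04264 = 4.26%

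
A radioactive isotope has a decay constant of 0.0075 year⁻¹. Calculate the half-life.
t½ = ln(2)/λ = 92.42 years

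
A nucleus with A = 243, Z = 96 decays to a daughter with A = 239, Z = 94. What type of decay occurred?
ΔA = -4, ΔZ = -2 ⇒ alpha decay (α)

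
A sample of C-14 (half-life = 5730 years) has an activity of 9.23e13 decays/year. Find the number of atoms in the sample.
N = A/λ = 7.63e17 atoms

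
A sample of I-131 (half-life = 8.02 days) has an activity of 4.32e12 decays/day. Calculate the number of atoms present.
N = A/λ = 4.998e13 atoms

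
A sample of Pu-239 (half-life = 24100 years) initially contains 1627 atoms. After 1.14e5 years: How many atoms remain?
N = N₀(1/2)^(t/t½) = 61.3 atoms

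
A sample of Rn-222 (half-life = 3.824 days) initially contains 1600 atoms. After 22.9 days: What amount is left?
N = N₀(1/2)^(t/t½) = 25.2 atoms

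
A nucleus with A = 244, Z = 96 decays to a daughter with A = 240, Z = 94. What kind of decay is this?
ΔA = -4, ΔZ = -2 ⇒ alpha decay (α)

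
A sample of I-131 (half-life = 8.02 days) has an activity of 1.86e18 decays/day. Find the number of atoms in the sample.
N = A/λ = 2.152e19 atoms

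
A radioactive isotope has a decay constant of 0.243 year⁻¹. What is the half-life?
t½ = ln(2)/λ = 2.852 years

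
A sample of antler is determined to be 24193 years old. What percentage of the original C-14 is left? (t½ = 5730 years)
N/N₀ = (1/2)^(t/t½) = 0.05358 = 5.36%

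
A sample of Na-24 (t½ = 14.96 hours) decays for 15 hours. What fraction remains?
N/N₀ = (1/2)^(t/t½) = 0.4991 = 49.9%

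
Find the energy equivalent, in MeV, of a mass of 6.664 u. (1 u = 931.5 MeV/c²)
E = mc² = 6208 MeV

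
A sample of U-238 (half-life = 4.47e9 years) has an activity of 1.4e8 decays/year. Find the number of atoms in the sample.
N = A/λ = 9.028e17 atoms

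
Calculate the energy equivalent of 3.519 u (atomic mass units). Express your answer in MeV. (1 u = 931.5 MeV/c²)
E = mc² = 3278 MeV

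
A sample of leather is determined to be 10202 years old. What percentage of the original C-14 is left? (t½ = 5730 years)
N/N₀ = (1/2)^(t/t½) = 0.2911 = 29.1%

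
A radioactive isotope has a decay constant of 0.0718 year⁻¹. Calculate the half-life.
t½ = ln(2)/λ = 9.654 years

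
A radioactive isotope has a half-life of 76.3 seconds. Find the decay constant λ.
λ = ln(2)/t½ = 0.009084 second⁻¹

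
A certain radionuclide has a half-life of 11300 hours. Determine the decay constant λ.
λ = ln(2)/t½ = 6.134e-5 hour⁻¹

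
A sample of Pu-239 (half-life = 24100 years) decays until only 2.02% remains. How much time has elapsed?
t = t½ × log₂(N₀/N) = 1.357e5 years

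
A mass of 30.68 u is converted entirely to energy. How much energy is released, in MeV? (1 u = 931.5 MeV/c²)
E = mc² = 28580 MeV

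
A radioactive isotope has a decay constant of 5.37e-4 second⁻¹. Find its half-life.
t½ = ln(2)/λ = 1291 seconds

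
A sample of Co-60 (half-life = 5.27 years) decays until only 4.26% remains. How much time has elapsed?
t = t½ × log₂(N₀/N) = 23.99 years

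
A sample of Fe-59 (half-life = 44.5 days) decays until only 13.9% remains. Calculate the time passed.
t = t½ × log₂(N₀/N) = 126.7 days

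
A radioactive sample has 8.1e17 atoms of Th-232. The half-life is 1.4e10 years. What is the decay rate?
A = λN = 4.01e7 decays/year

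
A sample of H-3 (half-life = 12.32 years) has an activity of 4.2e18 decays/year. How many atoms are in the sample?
N = A/λ = 7.465e19 atoms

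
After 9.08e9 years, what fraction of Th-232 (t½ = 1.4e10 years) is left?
N/N₀ = (1/2)^(t/t½) = 0.6379 = 63.8%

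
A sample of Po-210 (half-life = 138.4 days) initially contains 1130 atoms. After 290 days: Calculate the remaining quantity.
N = N₀(1/2)^(t/t½) = 264.4 atoms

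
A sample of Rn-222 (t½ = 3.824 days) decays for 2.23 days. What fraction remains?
N/N₀ = (1/2)^(t/t½) = 0.6675 = 66.8%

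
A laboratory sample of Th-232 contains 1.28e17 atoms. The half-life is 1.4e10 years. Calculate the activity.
A = λN = 6.337e6 decays/year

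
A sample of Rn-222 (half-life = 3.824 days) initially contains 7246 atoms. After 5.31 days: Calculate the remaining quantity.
N = N₀(1/2)^(t/t½) = 2768 atoms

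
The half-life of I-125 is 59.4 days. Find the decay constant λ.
λ = ln(2)/t½ = 0.01167 day⁻¹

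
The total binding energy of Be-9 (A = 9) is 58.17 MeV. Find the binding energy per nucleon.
B.E./A = 58.17/9 = 6.463 MeV/nucleon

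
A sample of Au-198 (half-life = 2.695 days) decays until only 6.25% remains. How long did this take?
t = t½ × log₂(N₀/N) = 10.78 days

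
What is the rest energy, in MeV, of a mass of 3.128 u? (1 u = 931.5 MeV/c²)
E = mc² = 2914 MeV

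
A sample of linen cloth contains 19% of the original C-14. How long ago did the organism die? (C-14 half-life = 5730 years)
Age = t½ × log₂(1/ratio) = 13730 years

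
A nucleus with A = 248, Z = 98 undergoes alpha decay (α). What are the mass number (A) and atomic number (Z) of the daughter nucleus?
Daughter: A = 244, Z = 96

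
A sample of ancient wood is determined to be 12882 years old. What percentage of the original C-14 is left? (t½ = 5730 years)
N/N₀ = (1/2)^(t/t½) = 0.2105 = 21%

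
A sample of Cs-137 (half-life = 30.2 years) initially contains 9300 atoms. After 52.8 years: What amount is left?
N = N₀(1/2)^(t/t½) = 2768 atoms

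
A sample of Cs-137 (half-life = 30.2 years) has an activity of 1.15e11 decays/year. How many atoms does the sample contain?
N = A/λ = 5.01e12 atoms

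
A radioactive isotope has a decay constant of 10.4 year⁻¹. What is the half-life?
t½ = ln(2)/λ = 0.06665 years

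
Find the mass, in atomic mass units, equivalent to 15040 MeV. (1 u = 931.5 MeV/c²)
m = E/c² = 16.15 u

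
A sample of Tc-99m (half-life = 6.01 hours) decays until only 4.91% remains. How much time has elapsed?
t = t½ × log₂(N₀/N) = 26.13 hours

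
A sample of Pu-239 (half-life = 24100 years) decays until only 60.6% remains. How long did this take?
t = t½ × log₂(N₀/N) = 17410 years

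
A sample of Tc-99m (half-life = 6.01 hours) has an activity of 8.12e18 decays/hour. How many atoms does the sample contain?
N = A/λ = 7.041e19 atoms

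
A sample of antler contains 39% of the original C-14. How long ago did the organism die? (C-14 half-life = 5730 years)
Age = t½ × log₂(1/ratio) = 7784 years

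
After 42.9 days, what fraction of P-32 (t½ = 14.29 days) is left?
N/N₀ = (1/2)^(t/t½) = 0.1248 = 12.5%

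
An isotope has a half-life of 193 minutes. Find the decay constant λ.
λ = ln(2)/t½ = 0.003591 minute⁻¹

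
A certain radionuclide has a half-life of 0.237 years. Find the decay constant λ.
λ = ln(2)/t½ = 2.925 year⁻¹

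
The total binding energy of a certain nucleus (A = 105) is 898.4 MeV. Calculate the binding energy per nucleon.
B.E./A = 898.4/105 = 8.556 MeV/nucleon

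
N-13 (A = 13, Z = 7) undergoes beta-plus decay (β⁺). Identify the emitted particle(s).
β⁺: positron (e⁺) + neutrino (νₑ)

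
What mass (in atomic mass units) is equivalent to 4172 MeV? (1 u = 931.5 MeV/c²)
m = E/c² = 4.479 u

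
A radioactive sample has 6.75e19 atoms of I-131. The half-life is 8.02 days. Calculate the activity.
A = λN = 5.834e18 decays/day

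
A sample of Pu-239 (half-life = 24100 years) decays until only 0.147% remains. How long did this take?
t = t½ × log₂(N₀/N) = 2.268e5 years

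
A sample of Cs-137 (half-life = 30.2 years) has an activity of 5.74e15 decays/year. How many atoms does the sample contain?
N = A/λ = 2.501e17 atoms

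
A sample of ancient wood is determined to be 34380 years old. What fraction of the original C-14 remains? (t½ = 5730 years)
N/N₀ = (1/2)^(t/t½) = 0.01562 = 1.56%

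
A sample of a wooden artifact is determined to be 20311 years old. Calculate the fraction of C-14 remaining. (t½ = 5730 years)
N/N₀ = (1/2)^(t/t½) = 0.08569 = 8.57%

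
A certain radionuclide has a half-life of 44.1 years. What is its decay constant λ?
λ = ln(2)/t½ = 0.01572 year⁻¹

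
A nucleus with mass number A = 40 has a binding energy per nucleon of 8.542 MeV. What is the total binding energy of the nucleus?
B.E. = 8.542 × 40 = 341.7 MeV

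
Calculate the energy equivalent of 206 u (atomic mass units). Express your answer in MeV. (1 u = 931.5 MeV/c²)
E = mc² = 1.919e5 MeV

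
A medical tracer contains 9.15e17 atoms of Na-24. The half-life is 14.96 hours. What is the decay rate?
A = λN = 4.24e16 decays/hour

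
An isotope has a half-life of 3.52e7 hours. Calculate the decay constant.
λ = ln(2)/t½ = 1.969e-8 hour⁻¹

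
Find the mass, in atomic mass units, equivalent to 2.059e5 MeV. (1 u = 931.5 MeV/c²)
m = E/c² = 221 u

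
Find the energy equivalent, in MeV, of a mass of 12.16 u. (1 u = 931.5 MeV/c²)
E = mc² = 11330 MeV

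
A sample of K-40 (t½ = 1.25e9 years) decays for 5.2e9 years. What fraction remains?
N/N₀ = (1/2)^(t/t½) = 0.05594 = 5.59%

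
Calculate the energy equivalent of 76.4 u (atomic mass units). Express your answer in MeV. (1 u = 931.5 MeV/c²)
E = mc² = 71170 MeV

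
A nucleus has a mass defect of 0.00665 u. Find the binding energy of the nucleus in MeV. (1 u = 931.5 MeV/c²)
B.E. = Δm × 931.5 = 6.194 MeV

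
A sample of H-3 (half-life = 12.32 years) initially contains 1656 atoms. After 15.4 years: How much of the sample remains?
N = N₀(1/2)^(t/t½) = 696.3 atoms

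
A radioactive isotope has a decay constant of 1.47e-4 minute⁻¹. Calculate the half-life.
t½ = ln(2)/λ = 4715 minutes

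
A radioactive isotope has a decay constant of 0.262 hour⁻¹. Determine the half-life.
t½ = ln(2)/λ = 2.646 hours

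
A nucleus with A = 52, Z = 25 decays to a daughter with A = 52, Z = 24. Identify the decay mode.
ΔA = 0, ΔZ = -1 ⇒ beta-plus decay (β⁺) or electron capture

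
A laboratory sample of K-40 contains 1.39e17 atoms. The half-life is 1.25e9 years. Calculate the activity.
A = λN = 7.708e7 decays/year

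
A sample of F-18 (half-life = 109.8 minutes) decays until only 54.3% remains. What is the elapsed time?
t = t½ × log₂(N₀/N) = 96.73 minutes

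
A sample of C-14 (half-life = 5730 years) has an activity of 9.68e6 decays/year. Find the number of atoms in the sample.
N = A/λ = 8.002e10 atoms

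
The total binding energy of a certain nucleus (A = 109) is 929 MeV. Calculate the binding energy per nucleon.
B.E./A = 929/109 = 8.523 MeV/nucleon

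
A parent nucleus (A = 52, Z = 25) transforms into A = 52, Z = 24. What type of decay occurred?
ΔA = 0, ΔZ = -1 ⇒ beta-plus decay (β⁺) or electron capture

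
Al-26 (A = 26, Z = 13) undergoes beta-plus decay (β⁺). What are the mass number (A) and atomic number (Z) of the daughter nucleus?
Daughter: A = 26, Z = 12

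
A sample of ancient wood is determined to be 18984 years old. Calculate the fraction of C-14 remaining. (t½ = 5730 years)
N/N₀ = (1/2)^(t/t½) = 0.1006 = 10.1%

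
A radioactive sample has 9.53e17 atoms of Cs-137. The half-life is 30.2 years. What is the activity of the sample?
A = λN = 2.187e16 decays/year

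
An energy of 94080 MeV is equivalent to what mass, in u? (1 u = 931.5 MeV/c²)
m = E/c² = 101 u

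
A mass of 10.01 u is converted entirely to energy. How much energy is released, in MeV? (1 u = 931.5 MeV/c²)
E = mc² = 9324 MeV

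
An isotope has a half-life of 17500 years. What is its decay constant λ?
λ = ln(2)/t½ = 3.961e-5 year⁻¹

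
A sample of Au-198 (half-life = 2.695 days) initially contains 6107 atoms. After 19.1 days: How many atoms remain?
N = N₀(1/2)^(t/t½) = 44.91 atoms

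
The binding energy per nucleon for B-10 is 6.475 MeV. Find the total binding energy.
B.E. = 6.475 × 10 = 64.75 MeV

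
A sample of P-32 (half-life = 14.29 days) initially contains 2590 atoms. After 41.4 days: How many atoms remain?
N = N₀(1/2)^(t/t½) = 347.7 atoms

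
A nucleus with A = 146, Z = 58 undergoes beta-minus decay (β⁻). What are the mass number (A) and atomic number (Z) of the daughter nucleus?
Daughter: A = 146, Z = 59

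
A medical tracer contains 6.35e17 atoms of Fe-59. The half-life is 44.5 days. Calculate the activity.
A = λN = 9.891e15 decays/day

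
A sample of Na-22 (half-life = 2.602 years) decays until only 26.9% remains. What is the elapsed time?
t = t½ × log₂(N₀/N) = 4.929 years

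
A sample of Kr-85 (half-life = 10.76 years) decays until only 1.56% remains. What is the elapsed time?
t = t½ × log₂(N₀/N) = 64.58 years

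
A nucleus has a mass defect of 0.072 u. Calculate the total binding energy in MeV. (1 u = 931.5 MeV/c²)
B.E. = Δm × 931.5 = 67.07 MeV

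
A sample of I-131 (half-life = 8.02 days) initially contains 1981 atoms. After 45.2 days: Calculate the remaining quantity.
N = N₀(1/2)^(t/t½) = 39.84 atoms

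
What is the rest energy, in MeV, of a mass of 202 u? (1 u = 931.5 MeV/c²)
E = mc² = 1.882e5 MeV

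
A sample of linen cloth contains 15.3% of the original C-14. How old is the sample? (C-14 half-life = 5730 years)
Age = t½ × log₂(1/ratio) = 15520 years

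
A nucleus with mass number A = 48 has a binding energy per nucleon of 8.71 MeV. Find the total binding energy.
B.E. = 8.71 × 48 = 418.1 MeV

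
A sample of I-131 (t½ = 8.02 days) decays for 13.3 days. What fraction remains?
N/N₀ = (1/2)^(t/t½) = 0.3168 = 31.7%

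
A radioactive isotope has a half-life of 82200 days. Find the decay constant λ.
λ = ln(2)/t½ = 8.432e-6 day⁻¹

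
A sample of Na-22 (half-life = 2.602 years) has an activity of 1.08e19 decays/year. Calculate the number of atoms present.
N = A/λ = 4.054e19 atoms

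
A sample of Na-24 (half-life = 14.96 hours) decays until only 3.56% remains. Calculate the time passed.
t = t½ × log₂(N₀/N) = 71.99 hours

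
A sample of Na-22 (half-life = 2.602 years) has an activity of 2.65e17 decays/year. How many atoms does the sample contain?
N = A/λ = 9.948e17 atoms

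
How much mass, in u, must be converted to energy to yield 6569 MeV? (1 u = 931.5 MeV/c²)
m = E/c² = 7.052 u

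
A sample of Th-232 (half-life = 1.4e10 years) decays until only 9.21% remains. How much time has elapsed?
t = t½ × log₂(N₀/N) = 4.817e10 years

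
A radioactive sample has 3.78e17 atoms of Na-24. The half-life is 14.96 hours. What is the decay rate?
A = λN = 1.751e16 decays/hour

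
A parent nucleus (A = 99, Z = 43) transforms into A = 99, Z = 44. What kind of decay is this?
ΔA = 0, ΔZ = +1 ⇒ beta-minus decay (β⁻)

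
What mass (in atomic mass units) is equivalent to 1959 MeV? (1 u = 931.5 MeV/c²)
m = E/c² = 2.103 u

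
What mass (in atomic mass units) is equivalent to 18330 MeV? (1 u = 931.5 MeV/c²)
m = E/c² = 19.68 u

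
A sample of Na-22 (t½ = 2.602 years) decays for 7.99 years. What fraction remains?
N/N₀ = (1/2)^(t/t½) = 0.119 = 11.9%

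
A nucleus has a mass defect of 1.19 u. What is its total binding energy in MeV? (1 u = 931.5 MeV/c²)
B.E. = Δm × 931.5 = 1108 MeV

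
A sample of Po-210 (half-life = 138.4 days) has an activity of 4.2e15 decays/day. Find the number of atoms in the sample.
N = A/λ = 8.386e17 atoms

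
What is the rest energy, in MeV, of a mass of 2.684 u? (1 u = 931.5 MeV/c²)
E = mc² = 2500 MeV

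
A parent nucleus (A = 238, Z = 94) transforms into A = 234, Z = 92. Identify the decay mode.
ΔA = -4, ΔZ = -2 ⇒ alpha decay (α)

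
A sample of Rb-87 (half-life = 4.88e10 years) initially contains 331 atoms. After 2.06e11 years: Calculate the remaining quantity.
N = N₀(1/2)^(t/t½) = 17.75 atoms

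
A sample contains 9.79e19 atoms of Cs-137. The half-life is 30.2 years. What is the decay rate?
A = λN = 2.247e18 decays/year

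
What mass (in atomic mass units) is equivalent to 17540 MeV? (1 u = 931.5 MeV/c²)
m = E/c² = 18.83 u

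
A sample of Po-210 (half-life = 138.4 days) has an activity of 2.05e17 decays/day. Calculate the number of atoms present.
N = A/λ = 4.093e19 atoms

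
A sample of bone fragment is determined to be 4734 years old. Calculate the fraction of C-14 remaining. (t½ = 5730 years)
N/N₀ = (1/2)^(t/t½) = 0.564 = 56.4%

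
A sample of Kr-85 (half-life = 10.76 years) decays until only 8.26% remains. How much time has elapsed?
t = t½ × log₂(N₀/N) = 38.71 years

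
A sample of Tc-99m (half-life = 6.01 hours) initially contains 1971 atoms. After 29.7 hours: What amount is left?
N = N₀(1/2)^(t/t½) = 64.13 atoms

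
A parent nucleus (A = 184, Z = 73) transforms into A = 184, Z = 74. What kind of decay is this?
ΔA = 0, ΔZ = +1 ⇒ beta-minus decay (β⁻)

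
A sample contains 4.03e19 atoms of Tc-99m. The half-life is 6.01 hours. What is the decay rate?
A = λN = 4.648e18 decays/hour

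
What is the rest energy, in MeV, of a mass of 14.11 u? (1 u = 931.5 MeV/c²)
E = mc² = 13140 MeV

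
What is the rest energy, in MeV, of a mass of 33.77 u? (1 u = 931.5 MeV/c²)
E = mc² = 31460 MeV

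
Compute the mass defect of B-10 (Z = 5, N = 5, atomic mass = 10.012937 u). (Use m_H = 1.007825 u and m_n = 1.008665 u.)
Δm = Z·m_H + N·m_n − M = 0.06951 u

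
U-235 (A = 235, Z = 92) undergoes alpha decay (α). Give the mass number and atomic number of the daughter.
Daughter: A = 231, Z = 90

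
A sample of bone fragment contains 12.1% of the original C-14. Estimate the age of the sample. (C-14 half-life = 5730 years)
Age = t½ × log₂(1/ratio) = 17460 years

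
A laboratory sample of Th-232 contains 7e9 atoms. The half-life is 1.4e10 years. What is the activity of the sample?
A = λN = 0.3466 decays/year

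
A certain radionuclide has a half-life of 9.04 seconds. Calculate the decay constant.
λ = ln(2)/t½ = 0.07668 second⁻¹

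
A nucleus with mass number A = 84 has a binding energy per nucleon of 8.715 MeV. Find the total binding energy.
B.E. = 8.715 × 84 = 732.1 MeV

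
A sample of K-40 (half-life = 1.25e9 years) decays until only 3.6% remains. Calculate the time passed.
t = t½ × log₂(N₀/N) = 5.995e9 years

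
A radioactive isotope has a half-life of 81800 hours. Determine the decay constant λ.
λ = ln(2)/t½ = 8.474e-6 hour⁻¹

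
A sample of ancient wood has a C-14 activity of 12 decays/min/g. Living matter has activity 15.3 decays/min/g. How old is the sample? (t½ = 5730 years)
Age = t½ × log₂(A₀/A) = 2008 years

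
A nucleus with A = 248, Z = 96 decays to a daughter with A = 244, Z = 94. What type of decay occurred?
ΔA = -4, ΔZ = -2 ⇒ alpha decay (α)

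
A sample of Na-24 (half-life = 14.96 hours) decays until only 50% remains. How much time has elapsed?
t = t½ × log₂(N₀/N) = 14.96 hours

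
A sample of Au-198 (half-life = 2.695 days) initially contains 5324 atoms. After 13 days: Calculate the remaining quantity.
N = N₀(1/2)^(t/t½) = 188 atoms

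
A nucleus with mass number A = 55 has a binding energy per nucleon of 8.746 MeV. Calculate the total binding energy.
B.E. = 8.746 × 55 = 481 MeV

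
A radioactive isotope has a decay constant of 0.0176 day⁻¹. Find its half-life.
t½ = ln(2)/λ = 39.38 days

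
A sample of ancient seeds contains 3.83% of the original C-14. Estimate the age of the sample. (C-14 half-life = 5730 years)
Age = t½ × log₂(1/ratio) = 26970 years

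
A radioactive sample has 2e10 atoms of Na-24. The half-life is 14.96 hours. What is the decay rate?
A = λN = 9.267e8 decays/hour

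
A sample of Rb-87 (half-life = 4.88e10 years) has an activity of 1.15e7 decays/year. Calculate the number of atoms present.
N = A/λ = 8.096e17 atoms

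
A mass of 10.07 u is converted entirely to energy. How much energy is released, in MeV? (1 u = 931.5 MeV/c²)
E = mc² = 9380 MeV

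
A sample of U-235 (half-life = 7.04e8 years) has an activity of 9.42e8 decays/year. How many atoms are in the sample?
N = A/λ = 9.567e17 atoms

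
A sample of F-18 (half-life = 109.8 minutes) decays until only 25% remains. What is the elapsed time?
t = t½ × log₂(N₀/N) = 219.6 minutes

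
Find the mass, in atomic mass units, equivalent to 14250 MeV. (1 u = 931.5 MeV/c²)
m = E/c² = 15.3 u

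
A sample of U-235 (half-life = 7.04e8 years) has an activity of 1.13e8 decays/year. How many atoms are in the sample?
N = A/λ = 1.148e17 atoms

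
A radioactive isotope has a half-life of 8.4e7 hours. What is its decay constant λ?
λ = ln(2)/t½ = 8.252e-9 hour⁻¹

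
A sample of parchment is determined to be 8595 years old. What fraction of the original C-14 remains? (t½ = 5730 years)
N/N₀ = (1/2)^(t/t½) = 0.3536 = 35.4%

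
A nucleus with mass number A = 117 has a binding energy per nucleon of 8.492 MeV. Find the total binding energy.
B.E. = 8.492 × 117 = 993.6 MeV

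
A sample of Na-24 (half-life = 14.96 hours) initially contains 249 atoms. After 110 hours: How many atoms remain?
N = N₀(1/2)^(t/t½) = 1.523 atoms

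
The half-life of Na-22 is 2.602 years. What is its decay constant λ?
λ = ln(2)/t½ = 0.2664 year⁻¹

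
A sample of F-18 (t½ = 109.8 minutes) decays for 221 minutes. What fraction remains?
N/N₀ = (1/2)^(t/t½) = 0.2478 = 24.8%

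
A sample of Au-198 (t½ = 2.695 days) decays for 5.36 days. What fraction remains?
N/N₀ = (1/2)^(t/t½) = 0.2519 = 25.2%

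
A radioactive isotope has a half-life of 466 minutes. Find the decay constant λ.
λ = ln(2)/t½ = 0.001487 minute⁻¹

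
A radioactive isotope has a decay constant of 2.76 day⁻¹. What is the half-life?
t½ = ln(2)/λ = 0.2511 days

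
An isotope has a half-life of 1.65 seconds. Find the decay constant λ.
λ = ln(2)/t½ = 0.4201 second⁻¹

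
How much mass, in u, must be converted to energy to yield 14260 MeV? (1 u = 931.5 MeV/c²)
m = E/c² = 15.31 u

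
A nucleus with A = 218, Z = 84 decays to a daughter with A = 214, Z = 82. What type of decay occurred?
ΔA = -4, ΔZ = -2 ⇒ alpha decay (α)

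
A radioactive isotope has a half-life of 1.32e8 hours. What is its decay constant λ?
λ = ln(2)/t½ = 5.251e-9 hour⁻¹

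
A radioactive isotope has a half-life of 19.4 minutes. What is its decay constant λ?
λ = ln(2)/t½ = 0.03573 minute⁻¹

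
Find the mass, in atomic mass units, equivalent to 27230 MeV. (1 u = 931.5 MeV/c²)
m = E/c² = 29.23 u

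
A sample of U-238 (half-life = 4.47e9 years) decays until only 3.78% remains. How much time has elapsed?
t = t½ × log₂(N₀/N) = 2.112e10 years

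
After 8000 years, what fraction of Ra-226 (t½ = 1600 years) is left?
N/N₀ = (1/2)^(t/t½) = 0.03125 = 3.12%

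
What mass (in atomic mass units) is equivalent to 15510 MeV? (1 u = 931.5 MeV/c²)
m = E/c² = 16.65 u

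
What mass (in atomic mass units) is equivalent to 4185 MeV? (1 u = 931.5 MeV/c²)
m = E/c² = 4.493 u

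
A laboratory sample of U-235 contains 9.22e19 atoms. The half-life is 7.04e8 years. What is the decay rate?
A = λN = 9.078e10 decays/year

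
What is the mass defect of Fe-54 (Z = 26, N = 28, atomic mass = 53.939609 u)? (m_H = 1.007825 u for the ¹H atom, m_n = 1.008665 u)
Δm = Z·m_H + N·m_n − M = 0.5065 u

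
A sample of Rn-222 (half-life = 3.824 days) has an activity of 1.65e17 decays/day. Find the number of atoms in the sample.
N = A/λ = 9.103e17 atoms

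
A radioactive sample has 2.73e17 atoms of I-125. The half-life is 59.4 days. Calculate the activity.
A = λN = 3.186e15 decays/day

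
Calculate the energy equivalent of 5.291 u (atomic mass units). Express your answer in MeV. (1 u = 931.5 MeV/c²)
E = mc² = 4929 MeV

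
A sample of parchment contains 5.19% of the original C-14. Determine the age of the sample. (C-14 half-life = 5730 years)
Age = t½ × log₂(1/ratio) = 24460 years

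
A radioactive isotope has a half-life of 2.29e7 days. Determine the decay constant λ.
λ = ln(2)/t½ = 3.027e-8 day⁻¹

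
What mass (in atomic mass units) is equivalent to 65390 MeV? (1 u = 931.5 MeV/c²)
m = E/c² = 70.2 u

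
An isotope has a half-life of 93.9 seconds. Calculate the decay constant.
λ = ln(2)/t½ = 0.007382 second⁻¹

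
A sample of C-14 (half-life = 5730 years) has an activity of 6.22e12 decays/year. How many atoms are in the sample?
N = A/λ = 5.142e16 atoms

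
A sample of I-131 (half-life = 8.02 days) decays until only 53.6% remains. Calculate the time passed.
t = t½ × log₂(N₀/N) = 7.216 days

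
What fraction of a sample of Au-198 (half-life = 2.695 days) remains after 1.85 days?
N/N₀ = (1/2)^(t/t½) = 0.6214 = 62.1%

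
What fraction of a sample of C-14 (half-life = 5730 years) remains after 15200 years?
N/N₀ = (1/2)^(t/t½) = 0.159 = 15.9%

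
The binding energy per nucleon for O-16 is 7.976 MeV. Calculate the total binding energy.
B.E. = 7.976 × 16 = 127.6 MeV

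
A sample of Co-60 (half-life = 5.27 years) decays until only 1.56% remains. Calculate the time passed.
t = t½ × log₂(N₀/N) = 31.63 years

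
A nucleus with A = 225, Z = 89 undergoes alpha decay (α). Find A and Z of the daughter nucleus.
Daughter: A = 221, Z = 87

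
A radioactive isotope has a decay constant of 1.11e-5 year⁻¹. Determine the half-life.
t½ = ln(2)/λ = 62450 years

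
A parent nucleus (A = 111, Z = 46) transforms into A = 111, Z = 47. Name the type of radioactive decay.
ΔA = 0, ΔZ = +1 ⇒ beta-minus decay (β⁻)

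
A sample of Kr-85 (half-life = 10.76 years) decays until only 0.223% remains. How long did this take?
t = t½ × log₂(N₀/N) = 94.78 years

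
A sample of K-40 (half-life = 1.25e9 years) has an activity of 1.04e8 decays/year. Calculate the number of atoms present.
N = A/λ = 1.876e17 atoms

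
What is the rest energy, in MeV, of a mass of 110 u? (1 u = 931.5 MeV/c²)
E = mc² = 1.025e5 MeV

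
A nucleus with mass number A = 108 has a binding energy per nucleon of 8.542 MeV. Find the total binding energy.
B.E. = 8.542 × 108 = 922.5 MeV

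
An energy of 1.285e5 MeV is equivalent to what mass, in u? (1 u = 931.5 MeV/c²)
m = E/c² = 137.9 u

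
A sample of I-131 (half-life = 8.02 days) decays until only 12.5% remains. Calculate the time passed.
t = t½ × log₂(N₀/N) = 24.06 days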